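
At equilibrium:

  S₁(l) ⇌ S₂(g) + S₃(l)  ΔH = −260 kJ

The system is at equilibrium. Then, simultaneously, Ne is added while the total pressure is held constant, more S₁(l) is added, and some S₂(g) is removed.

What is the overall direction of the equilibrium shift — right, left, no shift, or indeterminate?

Adding inert gas at constant total pressure expands the volume and lowers every reacting partial pressure. With Δn_gas = 1 − 0 = +1, Q moves away from K toward the side with fewer gas moles, so the system shifts toward the side with more gas moles — to the right.
S₁ is a pure liquid; its activity is 1 regardless of amount, so Q is unaffected — no shift from this change.
Removing S₂ (g), a product, drives the reaction to the right.
Only the nonzero effect(s) matter; the net shift is to the right.

right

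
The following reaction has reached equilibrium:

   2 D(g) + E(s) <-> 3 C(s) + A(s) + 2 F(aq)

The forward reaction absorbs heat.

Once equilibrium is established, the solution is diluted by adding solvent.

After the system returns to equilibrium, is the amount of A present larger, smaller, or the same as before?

Dilution lowers every aqueous concentration by the same factor. Δn_aq = 2 − 0 = +2, so the system shifts toward the side with more dissolved moles — to the right.
The net shift is to the right. A is a product, so its amount increases.

increases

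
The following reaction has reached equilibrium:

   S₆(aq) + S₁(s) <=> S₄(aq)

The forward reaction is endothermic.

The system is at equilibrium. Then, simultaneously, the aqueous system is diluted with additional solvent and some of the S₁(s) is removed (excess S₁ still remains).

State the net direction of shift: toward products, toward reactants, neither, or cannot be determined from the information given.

Dilution scales every aqueous concentration by the same factor. Δn_aq = 1 − 1 = 0, so Q is unchanged — no shift.
S₁ is a pure solid; its activity is 1 regardless of amount, so Q is unaffected — no shift from this change.
None of the changes alters Q relative to K, so there is no net shift.

no shift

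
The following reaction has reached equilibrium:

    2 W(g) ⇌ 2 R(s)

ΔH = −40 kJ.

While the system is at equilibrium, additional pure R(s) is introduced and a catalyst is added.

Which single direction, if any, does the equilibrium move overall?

R is a pure solid; its activity is 1 regardless of amount, so Q is unaffected — no shift from this change.
A catalyst speeds both forward and reverse rates equally; it changes neither Q nor K — no shift from this change.
None of the changes alters Q relative to K, so there is no net shift.

no shift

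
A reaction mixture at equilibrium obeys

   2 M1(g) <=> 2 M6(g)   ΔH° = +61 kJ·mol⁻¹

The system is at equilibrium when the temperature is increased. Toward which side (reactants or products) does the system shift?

right

The forward reaction is endothermic. Raising T favours the endothermic direction — shift to the right.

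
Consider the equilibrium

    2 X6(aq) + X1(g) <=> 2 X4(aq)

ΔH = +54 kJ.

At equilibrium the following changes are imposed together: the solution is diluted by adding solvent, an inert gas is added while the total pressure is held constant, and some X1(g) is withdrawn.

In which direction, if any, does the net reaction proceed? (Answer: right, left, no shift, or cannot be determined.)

Dilution scales every aqueous concentration by the same factor. Δn_aq = 2 − 2 = 0, so Q is unchanged — no shift.
Adding inert gas at constant total pressure expands the volume and lowers every reacting partial pressure. With Δn_gas = 0 − 1 = -1, Q moves away from K toward the side with fewer gas moles, so the system shifts toward the side with more gas moles — to the left.
Removing X1 (g), a reactant, drives the reaction to the left.
Only the nonzero effect(s) matter; the net shift is to the left.

left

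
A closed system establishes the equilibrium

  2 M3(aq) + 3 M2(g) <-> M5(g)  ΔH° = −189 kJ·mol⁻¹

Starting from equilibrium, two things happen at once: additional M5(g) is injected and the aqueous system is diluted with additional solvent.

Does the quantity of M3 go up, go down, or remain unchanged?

Adding M5 (g), a product, drives the reaction to the left.
Dilution lowers every aqueous concentration by the same factor. Δn_aq = 0 − 2 = -2, so the system shifts toward the side with more dissolved moles — to the left.
The net shift is to the left. M3 is a reactant, so its amount increases.

increases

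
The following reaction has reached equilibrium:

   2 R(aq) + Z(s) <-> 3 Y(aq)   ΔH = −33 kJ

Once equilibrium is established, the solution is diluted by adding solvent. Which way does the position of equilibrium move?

Dilution lowers every aqueous concentration by the same factor. Δn_aq = 3 − 2 = +1, so the system shifts toward the side with more dissolved moles — to the right.

right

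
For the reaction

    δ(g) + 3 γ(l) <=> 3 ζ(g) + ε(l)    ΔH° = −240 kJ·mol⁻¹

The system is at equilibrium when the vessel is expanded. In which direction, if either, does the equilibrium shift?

right

Gas moles: reactants 1, products 3 (Δn_gas = +2). Expansion shifts the system toward the side with more moles of gas — to the right.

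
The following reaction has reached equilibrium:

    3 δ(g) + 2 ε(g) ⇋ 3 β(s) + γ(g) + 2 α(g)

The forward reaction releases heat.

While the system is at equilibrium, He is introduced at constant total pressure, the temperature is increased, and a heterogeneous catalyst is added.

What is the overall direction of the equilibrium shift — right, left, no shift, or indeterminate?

Adding inert gas at constant total pressure expands the volume and lowers every reacting partial pressure. With Δn_gas = 3 − 5 = -2, Q moves away from K toward the side with fewer gas moles, so the system shifts toward the side with more gas moles — to the left.
The forward reaction is exothermic. Raising T favours the endothermic direction — shift to the left.
A catalyst speeds both forward and reverse rates equally; it changes neither Q nor K — no shift from this change.
Only the nonzero effect(s) matter; the net shift is to the left.

left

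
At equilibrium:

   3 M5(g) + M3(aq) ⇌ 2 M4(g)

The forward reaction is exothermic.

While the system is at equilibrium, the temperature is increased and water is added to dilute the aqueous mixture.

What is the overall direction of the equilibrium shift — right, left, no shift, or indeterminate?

left

The forward reaction is exothermic. Raising T favours the endothermic direction — shift to the left.
Dilution lowers every aqueous concentration by the same factor. Δn_aq = 0 − 1 = -1, so the system shifts toward the side with more dissolved moles — to the left.
All effects act in the same direction — net shift to the left.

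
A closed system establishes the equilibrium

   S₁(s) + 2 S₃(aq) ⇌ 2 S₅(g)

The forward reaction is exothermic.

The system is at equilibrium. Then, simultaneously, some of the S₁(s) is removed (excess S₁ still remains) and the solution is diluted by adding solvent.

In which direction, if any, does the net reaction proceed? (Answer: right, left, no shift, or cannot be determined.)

left

S₁ is a pure solid; its activity is 1 regardless of amount, so Q is unaffected — no shift from this change.
Dilution lowers every aqueous concentration by the same factor. Δn_aq = 0 − 2 = -2, so the system shifts toward the side with more dissolved moles — to the left.
Only the nonzero effect(s) matter; the net shift is to the left.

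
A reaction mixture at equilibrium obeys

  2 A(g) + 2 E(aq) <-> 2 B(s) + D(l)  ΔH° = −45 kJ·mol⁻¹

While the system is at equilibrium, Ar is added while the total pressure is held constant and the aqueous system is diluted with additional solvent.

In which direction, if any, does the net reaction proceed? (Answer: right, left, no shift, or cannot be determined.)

Adding inert gas at constant total pressure expands the volume and lowers every reacting partial pressure. With Δn_gas = 0 − 2 = -2, Q moves away from K toward the side with fewer gas moles, so the system shifts toward the side with more gas moles — to the left.
Dilution lowers every aqueous concentration by the same factor. Δn_aq = 0 − 2 = -2, so the system shifts toward the side with more dissolved moles — to the left.
All effects act in the same direction — net shift to the left.

left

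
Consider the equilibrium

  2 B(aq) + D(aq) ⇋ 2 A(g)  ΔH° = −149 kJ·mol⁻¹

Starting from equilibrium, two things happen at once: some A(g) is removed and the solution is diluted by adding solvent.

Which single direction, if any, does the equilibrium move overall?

cannot be determined

Removing A (g), a product, drives the reaction to the right.
Dilution lowers every aqueous concentration by the same factor. Δn_aq = 0 − 3 = -3, so the system shifts toward the side with more dissolved moles — to the left.
The individual effects push in opposite directions; without quantitative information the net direction cannot be determined.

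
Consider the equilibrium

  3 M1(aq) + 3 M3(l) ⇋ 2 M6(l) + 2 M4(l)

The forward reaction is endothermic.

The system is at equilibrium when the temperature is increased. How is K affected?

K depends on temperature via the van 't Hoff relation. The forward reaction is endothermic, so raising T increases K.

increases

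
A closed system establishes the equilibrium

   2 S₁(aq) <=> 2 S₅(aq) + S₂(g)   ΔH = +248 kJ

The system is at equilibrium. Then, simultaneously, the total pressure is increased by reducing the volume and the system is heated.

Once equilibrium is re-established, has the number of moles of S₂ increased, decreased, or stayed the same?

cannot be determined

Gas moles: reactants 0, products 1 (Δn_gas = +1). Compression shifts the system toward the side with fewer moles of gas — to the left.
The forward reaction is endothermic. Raising T favours the endothermic direction — shift to the right.
The two effects oppose each other, so the net shift — and hence the change in S₂ — cannot be determined from the given information.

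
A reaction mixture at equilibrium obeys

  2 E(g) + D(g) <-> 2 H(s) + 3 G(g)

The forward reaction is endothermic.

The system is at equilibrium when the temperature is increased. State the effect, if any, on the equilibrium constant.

K depends on temperature via the van 't Hoff relation. The forward reaction is endothermic, so raising T increases K.

increases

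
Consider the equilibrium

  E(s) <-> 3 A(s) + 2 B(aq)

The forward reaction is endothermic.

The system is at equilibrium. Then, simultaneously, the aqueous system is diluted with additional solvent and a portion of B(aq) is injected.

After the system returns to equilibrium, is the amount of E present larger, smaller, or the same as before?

Dilution lowers every aqueous concentration by the same factor. Δn_aq = 2 − 0 = +2, so the system shifts toward the side with more dissolved moles — to the right.
Adding B (aq), a product, drives the reaction to the left.
The two effects oppose each other, so the net shift — and hence the change in E — cannot be determined from the given information.

cannot be determined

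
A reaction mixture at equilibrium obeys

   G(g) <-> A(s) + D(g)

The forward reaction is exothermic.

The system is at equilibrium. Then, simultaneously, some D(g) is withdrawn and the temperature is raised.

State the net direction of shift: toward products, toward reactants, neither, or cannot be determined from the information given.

Removing D (g), a product, drives the reaction to the right.
The forward reaction is exothermic. Raising T favours the endothermic direction — shift to the left.
The individual effects push in opposite directions; without quantitative information the net direction cannot be determined.

cannot be determined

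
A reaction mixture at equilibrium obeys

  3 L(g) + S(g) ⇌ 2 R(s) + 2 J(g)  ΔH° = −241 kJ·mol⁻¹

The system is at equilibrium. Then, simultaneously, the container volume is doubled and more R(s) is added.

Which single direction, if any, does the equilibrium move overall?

Gas moles: reactants 4, products 2 (Δn_gas = -2). Expansion shifts the system toward the side with more moles of gas — to the left.
R is a pure solid; its activity is 1 regardless of amount, so Q is unaffected — no shift from this change.
Only the nonzero effect(s) matter; the net shift is to the left.

left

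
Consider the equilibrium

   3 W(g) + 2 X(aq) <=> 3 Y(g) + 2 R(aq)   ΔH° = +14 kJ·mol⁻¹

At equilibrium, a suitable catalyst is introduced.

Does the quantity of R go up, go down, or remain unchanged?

A catalyst speeds both forward and reverse rates equally; it changes neither Q nor K — no shift from this change.
No net shift occurs, so the amount of R is unchanged.

unchanged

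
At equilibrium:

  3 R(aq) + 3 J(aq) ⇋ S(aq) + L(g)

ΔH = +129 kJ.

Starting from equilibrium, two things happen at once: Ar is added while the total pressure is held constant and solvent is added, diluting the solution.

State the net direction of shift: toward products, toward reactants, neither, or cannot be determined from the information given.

Adding inert gas at constant total pressure expands the volume and lowers every reacting partial pressure. With Δn_gas = 1 − 0 = +1, Q moves away from K toward the side with fewer gas moles, so the system shifts toward the side with more gas moles — to the right.
Dilution lowers every aqueous concentration by the same factor. Δn_aq = 1 − 6 = -5, so the system shifts toward the side with more dissolved moles — to the left.
The individual effects push in opposite directions; without quantitative information the net direction cannot be determined.

cannot be determined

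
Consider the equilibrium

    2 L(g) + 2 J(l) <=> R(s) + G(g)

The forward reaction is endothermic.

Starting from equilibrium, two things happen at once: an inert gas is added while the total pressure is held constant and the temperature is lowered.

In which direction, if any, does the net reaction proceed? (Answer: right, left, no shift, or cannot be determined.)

left

Adding inert gas at constant total pressure expands the volume and lowers every reacting partial pressure. With Δn_gas = 1 − 2 = -1, Q moves away from K toward the side with fewer gas moles, so the system shifts toward the side with more gas moles — to the left.
The forward reaction is endothermic. Lowering T favours the exothermic direction — shift to the left.
All effects act in the same direction — net shift to the left.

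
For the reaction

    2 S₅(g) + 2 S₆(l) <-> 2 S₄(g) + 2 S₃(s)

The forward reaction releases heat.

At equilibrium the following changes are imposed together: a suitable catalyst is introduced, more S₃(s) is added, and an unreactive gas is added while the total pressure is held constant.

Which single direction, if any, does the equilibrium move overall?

no shift

A catalyst speeds both forward and reverse rates equally; it changes neither Q nor K — no shift from this change.
S₃ is a pure solid; its activity is 1 regardless of amount, so Q is unaffected — no shift from this change.
Adding inert gas at constant total pressure expands the volume, scaling every reacting partial pressure by the same factor. Δn_gas = 2 − 2 = 0, so Q is unchanged — no shift.
None of the changes alters Q relative to K, so there is no net shift.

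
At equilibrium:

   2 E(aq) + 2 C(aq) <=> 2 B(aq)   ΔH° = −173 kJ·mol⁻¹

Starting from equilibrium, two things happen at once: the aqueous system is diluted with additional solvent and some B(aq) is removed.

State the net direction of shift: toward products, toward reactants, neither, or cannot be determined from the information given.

cannot be determined

Dilution lowers every aqueous concentration by the same factor. Δn_aq = 2 − 4 = -2, so the system shifts toward the side with more dissolved moles — to the left.
Removing B (aq), a product, drives the reaction to the right.
The individual effects push in opposite directions; without quantitative information the net direction cannot be determined.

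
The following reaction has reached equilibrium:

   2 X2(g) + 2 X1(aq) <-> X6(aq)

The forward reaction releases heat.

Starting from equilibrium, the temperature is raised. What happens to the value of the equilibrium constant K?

decreases

K depends on temperature via the van 't Hoff relation. The forward reaction is exothermic, so raising T decreases K.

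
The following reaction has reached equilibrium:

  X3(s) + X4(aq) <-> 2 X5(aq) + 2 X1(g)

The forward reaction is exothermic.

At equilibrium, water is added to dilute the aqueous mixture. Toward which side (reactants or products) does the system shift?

right

Dilution lowers every aqueous concentration by the same factor. Δn_aq = 2 − 1 = +1, so the system shifts toward the side with more dissolved moles — to the right.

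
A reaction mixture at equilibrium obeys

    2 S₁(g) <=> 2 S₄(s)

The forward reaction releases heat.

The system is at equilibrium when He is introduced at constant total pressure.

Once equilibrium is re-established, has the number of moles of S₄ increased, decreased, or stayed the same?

decreases

Adding inert gas at constant total pressure expands the volume and lowers every reacting partial pressure. With Δn_gas = 0 − 2 = -2, Q moves away from K toward the side with fewer gas moles, so the system shifts toward the side with more gas moles — to the left.
The net shift is to the left. S₄ is a product, so its amount decreases.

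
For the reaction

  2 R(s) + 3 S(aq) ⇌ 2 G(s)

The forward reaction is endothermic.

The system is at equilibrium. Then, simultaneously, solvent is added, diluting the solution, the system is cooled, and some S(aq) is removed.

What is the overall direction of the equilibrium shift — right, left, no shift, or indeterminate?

left

Dilution lowers every aqueous concentration by the same factor. Δn_aq = 0 − 3 = -3, so the system shifts toward the side with more dissolved moles — to the left.
The forward reaction is endothermic. Lowering T favours the exothermic direction — shift to the left.
Removing S (aq), a reactant, drives the reaction to the left.
All effects act in the same direction — net shift to the left.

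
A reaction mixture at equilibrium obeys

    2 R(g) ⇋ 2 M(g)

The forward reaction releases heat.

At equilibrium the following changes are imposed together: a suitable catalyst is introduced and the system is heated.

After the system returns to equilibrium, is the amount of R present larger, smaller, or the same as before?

increases

A catalyst speeds both forward and reverse rates equally; it changes neither Q nor K — no shift from this change.
The forward reaction is exothermic. Raising T favours the endothermic direction — shift to the left.
The net shift is to the left. R is a reactant, so its amount increases.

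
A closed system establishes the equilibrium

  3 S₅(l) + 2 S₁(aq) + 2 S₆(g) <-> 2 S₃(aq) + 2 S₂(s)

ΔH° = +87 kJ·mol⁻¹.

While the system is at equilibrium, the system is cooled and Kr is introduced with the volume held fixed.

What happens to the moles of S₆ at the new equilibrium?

increases

The forward reaction is endothermic. Lowering T favours the exothermic direction — shift to the left.
At constant volume, adding an inert gas leaves every reacting species' partial pressure unchanged, so Q is unchanged — no shift from this change.
The net shift is to the left. S₆ is a reactant, so its amount increases.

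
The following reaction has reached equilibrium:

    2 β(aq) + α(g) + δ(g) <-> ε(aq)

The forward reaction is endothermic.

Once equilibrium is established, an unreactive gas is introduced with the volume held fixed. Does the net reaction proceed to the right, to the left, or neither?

no shift

At constant volume, adding an inert gas leaves every reacting species' partial pressure unchanged, so Q is unchanged — no shift from this change.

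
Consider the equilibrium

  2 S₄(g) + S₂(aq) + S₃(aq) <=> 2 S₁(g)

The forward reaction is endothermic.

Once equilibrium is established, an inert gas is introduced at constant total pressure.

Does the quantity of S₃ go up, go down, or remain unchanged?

unchanged

Adding inert gas at constant total pressure expands the volume, scaling every reacting partial pressure by the same factor. Δn_gas = 2 − 2 = 0, so Q is unchanged — no shift.
No net shift occurs, so the amount of S₃ is unchanged.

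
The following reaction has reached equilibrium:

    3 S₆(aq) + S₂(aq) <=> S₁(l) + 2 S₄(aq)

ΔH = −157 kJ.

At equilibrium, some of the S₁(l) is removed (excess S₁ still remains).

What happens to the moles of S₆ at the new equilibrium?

unchanged

S₁ is a pure liquid; its activity is 1 regardless of amount, so Q is unaffected — no shift from this change.
No net shift occurs, so the amount of S₆ is unchanged.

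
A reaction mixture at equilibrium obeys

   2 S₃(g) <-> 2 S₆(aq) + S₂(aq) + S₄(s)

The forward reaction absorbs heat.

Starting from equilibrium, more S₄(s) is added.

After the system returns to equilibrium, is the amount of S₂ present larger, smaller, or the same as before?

unchanged

S₄ is a pure solid; its activity is 1 regardless of amount, so Q is unaffected — no shift from this change.
No net shift occurs, so the amount of S₂ is unchanged.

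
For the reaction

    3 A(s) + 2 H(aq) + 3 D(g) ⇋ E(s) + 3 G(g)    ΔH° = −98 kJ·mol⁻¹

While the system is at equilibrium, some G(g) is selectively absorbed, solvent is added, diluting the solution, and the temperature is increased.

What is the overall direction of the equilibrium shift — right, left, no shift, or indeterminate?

cannot be determined

Removing G (g), a product, drives the reaction to the right.
Dilution lowers every aqueous concentration by the same factor. Δn_aq = 0 − 2 = -2, so the system shifts toward the side with more dissolved moles — to the left.
The forward reaction is exothermic. Raising T favours the endothermic direction — shift to the left.
The individual effects push in opposite directions; without quantitative information the net direction cannot be determined.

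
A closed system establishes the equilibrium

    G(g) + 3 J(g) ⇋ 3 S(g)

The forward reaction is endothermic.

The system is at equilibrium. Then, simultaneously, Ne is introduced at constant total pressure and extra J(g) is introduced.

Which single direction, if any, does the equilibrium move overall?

cannot be determined

Adding inert gas at constant total pressure expands the volume and lowers every reacting partial pressure. With Δn_gas = 3 − 4 = -1, Q moves away from K toward the side with fewer gas moles, so the system shifts toward the side with more gas moles — to the left.
Adding J (g), a reactant, drives the reaction to the right.
The individual effects push in opposite directions; without quantitative information the net direction cannot be determined.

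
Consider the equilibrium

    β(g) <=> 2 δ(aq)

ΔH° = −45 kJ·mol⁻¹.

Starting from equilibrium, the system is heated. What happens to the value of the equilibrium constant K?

decreases

K depends on temperature via the van 't Hoff relation. The forward reaction is exothermic, so raising T decreases K.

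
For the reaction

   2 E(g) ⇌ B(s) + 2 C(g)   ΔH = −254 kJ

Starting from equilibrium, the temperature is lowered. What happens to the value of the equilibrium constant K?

increases

K depends on temperature via the van 't Hoff relation. The forward reaction is exothermic, so lowering T increases K.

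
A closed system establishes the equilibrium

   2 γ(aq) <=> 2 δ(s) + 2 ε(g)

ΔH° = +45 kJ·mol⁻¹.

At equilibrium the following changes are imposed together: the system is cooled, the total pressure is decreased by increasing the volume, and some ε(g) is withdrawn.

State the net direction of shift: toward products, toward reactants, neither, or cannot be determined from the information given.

cannot be determined

The forward reaction is endothermic. Lowering T favours the exothermic direction — shift to the left.
Gas moles: reactants 0, products 2 (Δn_gas = +2). Expansion shifts the system toward the side with more moles of gas — to the right.
Removing ε (g), a product, drives the reaction to the right.
The individual effects push in opposite directions; without quantitative information the net direction cannot be determined.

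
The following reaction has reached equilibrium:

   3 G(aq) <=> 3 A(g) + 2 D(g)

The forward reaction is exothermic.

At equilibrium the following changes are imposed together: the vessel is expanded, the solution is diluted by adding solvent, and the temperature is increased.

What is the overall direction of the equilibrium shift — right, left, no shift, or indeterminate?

Gas moles: reactants 0, products 5 (Δn_gas = +5). Expansion shifts the system toward the side with more moles of gas — to the right.
Dilution lowers every aqueous concentration by the same factor. Δn_aq = 0 − 3 = -3, so the system shifts toward the side with more dissolved moles — to the left.
The forward reaction is exothermic. Raising T favours the endothermic direction — shift to the left.
The individual effects push in opposite directions; without quantitative information the net direction cannot be determined.

cannot be determined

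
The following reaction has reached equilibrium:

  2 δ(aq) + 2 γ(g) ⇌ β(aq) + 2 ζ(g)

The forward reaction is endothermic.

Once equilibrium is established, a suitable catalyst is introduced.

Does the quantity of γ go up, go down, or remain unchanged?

A catalyst speeds both forward and reverse rates equally; it changes neither Q nor K — no shift from this change.
No net shift occurs, so the amount of γ is unchanged.

unchanged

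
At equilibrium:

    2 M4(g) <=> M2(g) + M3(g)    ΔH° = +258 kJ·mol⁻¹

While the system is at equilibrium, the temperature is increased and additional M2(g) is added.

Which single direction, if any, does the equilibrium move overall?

cannot be determined

The forward reaction is endothermic. Raising T favours the endothermic direction — shift to the right.
Adding M2 (g), a product, drives the reaction to the left.
The individual effects push in opposite directions; without quantitative information the net direction cannot be determined.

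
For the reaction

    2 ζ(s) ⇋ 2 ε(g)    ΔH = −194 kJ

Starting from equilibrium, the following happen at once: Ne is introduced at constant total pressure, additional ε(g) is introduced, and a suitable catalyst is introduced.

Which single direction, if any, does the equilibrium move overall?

Adding inert gas at constant total pressure expands the volume and lowers every reacting partial pressure. With Δn_gas = 2 − 0 = +2, Q moves away from K toward the side with fewer gas moles, so the system shifts toward the side with more gas moles — to the right.
Adding ε (g), a product, drives the reaction to the left.
A catalyst speeds both forward and reverse rates equally; it changes neither Q nor K — no shift from this change.
The individual effects push in opposite directions; without quantitative information the net direction cannot be determined.

cannot be determined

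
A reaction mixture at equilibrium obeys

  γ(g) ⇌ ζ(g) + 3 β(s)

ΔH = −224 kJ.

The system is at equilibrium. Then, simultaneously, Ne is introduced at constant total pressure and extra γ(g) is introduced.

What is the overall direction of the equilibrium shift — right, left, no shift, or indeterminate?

Adding inert gas at constant total pressure expands the volume, scaling every reacting partial pressure by the same factor. Δn_gas = 1 − 1 = 0, so Q is unchanged — no shift.
Adding γ (g), a reactant, drives the reaction to the right.
Only the nonzero effect(s) matter; the net shift is to the right.

right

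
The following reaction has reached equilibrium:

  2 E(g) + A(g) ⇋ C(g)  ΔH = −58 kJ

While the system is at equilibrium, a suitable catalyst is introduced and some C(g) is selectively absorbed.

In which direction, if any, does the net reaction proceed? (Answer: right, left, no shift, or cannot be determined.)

right

A catalyst speeds both forward and reverse rates equally; it changes neither Q nor K — no shift from this change.
Removing C (g), a product, drives the reaction to the right.
Only the nonzero effect(s) matter; the net shift is to the right.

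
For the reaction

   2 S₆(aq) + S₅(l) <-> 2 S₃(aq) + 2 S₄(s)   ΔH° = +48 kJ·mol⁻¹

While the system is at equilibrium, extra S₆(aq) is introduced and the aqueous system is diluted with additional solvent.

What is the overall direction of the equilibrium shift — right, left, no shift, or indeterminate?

Adding S₆ (aq), a reactant, drives the reaction to the right.
Dilution scales every aqueous concentration by the same factor. Δn_aq = 2 − 2 = 0, so Q is unchanged — no shift.
Only the nonzero effect(s) matter; the net shift is to the right.

right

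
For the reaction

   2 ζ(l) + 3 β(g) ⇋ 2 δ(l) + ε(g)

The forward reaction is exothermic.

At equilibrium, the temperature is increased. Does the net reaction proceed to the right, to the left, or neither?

The forward reaction is exothermic. Raising T favours the endothermic direction — shift to the left.

left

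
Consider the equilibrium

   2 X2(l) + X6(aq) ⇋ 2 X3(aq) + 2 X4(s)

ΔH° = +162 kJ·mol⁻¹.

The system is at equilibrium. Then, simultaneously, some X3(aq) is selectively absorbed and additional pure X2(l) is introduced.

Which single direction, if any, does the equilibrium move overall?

right

Removing X3 (aq), a product, drives the reaction to the right.
X2 is a pure liquid; its activity is 1 regardless of amount, so Q is unaffected — no shift from this change.
Only the nonzero effect(s) matter; the net shift is to the right.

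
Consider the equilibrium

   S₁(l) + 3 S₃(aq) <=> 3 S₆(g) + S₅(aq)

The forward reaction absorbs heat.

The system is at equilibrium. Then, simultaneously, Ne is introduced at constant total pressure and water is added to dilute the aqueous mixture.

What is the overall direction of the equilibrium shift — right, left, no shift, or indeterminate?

cannot be determined

Adding inert gas at constant total pressure expands the volume and lowers every reacting partial pressure. With Δn_gas = 3 − 0 = +3, Q moves away from K toward the side with fewer gas moles, so the system shifts toward the side with more gas moles — to the right.
Dilution lowers every aqueous concentration by the same factor. Δn_aq = 1 − 3 = -2, so the system shifts toward the side with more dissolved moles — to the left.
The individual effects push in opposite directions; without quantitative information the net direction cannot be determined.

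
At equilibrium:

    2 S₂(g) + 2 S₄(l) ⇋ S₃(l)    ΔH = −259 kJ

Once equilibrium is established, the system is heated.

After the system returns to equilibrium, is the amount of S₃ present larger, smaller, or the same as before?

The forward reaction is exothermic. Raising T favours the endothermic direction — shift to the left.
The net shift is to the left. S₃ is a product, so its amount decreases.

decreases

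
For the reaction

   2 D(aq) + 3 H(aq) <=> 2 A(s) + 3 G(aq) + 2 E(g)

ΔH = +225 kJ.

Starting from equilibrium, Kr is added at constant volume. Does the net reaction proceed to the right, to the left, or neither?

At constant volume, adding an inert gas leaves every reacting species' partial pressure unchanged, so Q is unchanged — no shift from this change.

no shift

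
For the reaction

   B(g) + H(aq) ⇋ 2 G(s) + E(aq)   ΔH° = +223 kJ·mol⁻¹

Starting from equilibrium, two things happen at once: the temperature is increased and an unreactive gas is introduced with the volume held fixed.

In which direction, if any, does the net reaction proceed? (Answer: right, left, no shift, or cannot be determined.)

The forward reaction is endothermic. Raising T favours the endothermic direction — shift to the right.
At constant volume, adding an inert gas leaves every reacting species' partial pressure unchanged, so Q is unchanged — no shift from this change.
Only the nonzero effect(s) matter; the net shift is to the right.

right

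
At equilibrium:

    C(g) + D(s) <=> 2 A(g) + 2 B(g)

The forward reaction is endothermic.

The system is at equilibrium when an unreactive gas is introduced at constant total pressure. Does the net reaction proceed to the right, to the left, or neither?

Adding inert gas at constant total pressure expands the volume and lowers every reacting partial pressure. With Δn_gas = 4 − 1 = +3, Q moves away from K toward the side with fewer gas moles, so the system shifts toward the side with more gas moles — to the right.

right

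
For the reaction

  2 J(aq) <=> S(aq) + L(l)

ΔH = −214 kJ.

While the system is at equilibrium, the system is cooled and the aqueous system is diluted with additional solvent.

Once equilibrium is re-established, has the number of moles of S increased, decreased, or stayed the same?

cannot be determined

The forward reaction is exothermic. Lowering T favours the exothermic direction — shift to the right.
Dilution lowers every aqueous concentration by the same factor. Δn_aq = 1 − 2 = -1, so the system shifts toward the side with more dissolved moles — to the left.
The two effects oppose each other, so the net shift — and hence the change in S — cannot be determined from the given information.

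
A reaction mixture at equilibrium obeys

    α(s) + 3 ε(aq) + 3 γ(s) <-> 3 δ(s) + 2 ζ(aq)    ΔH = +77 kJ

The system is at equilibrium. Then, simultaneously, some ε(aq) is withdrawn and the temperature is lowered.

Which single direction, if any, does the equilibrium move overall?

left

Removing ε (aq), a reactant, drives the reaction to the left.
The forward reaction is endothermic. Lowering T favours the exothermic direction — shift to the left.
All effects act in the same direction — net shift to the left.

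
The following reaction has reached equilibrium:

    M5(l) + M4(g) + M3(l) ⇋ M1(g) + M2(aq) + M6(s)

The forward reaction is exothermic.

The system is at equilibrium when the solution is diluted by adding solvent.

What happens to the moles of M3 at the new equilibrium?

decreases

Dilution lowers every aqueous concentration by the same factor. Δn_aq = 1 − 0 = +1, so the system shifts toward the side with more dissolved moles — to the right.
The net shift is to the right. M3 is a reactant, so its amount decreases.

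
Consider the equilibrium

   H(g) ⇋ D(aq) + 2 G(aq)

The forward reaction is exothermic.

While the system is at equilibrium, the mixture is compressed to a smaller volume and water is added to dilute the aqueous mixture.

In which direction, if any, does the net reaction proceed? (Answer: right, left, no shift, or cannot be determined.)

right

Gas moles: reactants 1, products 0 (Δn_gas = -1). Compression shifts the system toward the side with fewer moles of gas — to the right.
Dilution lowers every aqueous concentration by the same factor. Δn_aq = 3 − 0 = +3, so the system shifts toward the side with more dissolved moles — to the right.
All effects act in the same direction — net shift to the right.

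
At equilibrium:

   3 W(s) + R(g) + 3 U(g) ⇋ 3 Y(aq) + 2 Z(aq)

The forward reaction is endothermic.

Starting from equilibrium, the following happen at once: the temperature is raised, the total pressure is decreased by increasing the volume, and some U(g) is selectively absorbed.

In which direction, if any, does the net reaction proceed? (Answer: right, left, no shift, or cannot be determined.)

cannot be determined

The forward reaction is endothermic. Raising T favours the endothermic direction — shift to the right.
Gas moles: reactants 4, products 0 (Δn_gas = -4). Expansion shifts the system toward the side with more moles of gas — to the left.
Removing U (g), a reactant, drives the reaction to the left.
The individual effects push in opposite directions; without quantitative information the net direction cannot be determined.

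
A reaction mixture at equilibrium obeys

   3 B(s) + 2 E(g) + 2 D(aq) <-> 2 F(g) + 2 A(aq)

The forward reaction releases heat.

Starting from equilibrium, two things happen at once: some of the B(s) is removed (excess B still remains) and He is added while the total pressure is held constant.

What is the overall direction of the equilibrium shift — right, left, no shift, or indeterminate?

B is a pure solid; its activity is 1 regardless of amount, so Q is unaffected — no shift from this change.
Adding inert gas at constant total pressure expands the volume, scaling every reacting partial pressure by the same factor. Δn_gas = 2 − 2 = 0, so Q is unchanged — no shift.
None of the changes alters Q relative to K, so there is no net shift.

no shift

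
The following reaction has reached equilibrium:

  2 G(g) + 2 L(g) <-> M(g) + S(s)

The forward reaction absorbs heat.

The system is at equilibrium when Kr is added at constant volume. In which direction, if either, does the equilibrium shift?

no shift

At constant volume, adding an inert gas leaves every reacting species' partial pressure unchanged, so Q is unchanged — no shift from this change.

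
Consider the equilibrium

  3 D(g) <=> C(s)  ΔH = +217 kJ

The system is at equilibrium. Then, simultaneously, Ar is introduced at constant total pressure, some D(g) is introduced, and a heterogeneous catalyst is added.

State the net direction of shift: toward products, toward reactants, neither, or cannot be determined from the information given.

Adding inert gas at constant total pressure expands the volume and lowers every reacting partial pressure. With Δn_gas = 0 − 3 = -3, Q moves away from K toward the side with fewer gas moles, so the system shifts toward the side with more gas moles — to the left.
Adding D (g), a reactant, drives the reaction to the right.
A catalyst speeds both forward and reverse rates equally; it changes neither Q nor K — no shift from this change.
The individual effects push in opposite directions; without quantitative information the net direction cannot be determined.

cannot be determined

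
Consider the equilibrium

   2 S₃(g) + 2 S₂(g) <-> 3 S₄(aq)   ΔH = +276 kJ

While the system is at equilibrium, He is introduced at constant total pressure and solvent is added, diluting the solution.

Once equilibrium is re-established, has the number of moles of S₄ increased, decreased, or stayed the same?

Adding inert gas at constant total pressure expands the volume and lowers every reacting partial pressure. With Δn_gas = 0 − 4 = -4, Q moves away from K toward the side with fewer gas moles, so the system shifts toward the side with more gas moles — to the left.
Dilution lowers every aqueous concentration by the same factor. Δn_aq = 3 − 0 = +3, so the system shifts toward the side with more dissolved moles — to the right.
The two effects oppose each other, so the net shift — and hence the change in S₄ — cannot be determined from the given information.

cannot be determined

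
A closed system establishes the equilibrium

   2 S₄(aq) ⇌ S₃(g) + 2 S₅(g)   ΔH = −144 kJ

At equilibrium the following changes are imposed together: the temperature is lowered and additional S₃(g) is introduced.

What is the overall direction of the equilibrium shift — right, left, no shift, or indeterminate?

cannot be determined

The forward reaction is exothermic. Lowering T favours the exothermic direction — shift to the right.
Adding S₃ (g), a product, drives the reaction to the left.
The individual effects push in opposite directions; without quantitative information the net direction cannot be determined.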